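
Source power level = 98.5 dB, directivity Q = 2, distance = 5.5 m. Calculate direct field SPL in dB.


Given values:
  Lw = 98.5 dB, Q = 2, r = 5.5 m
Formula: SPL = Lw + 10 * log10(Q / (4 * pi * r^2))
Compute 4 * pi * r^2 = 4 * pi * 5.5^2 = 380.1327
Compute Q / denom = 2 / 380.1327 = 0.00526132
Compute 10 * log10(0.00526132) = -22.7891
SPL = 98.5 + (-22.7891) = 75.71

75.71 dB


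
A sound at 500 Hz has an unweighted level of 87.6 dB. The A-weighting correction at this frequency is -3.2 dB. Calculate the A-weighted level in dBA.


Given values:
  SPL = 87.6 dB
  A-weighting at 500 Hz = -3.2 dB
Formula: L_A = SPL + A_weight
L_A = 87.6 + (-3.2)
L_A = 84.4

84.4 dBA


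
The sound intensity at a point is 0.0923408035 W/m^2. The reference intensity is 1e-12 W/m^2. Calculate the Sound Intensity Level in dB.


Given values:
  I = 0.0923408035 W/m^2
  I_ref = 1e-12 W/m^2
Formula: SIL = 10 * log10(I / I_ref)
Compute ratio: I / I_ref = 92340803500
Compute log10: log10(92340803500) = 10.965394
Multiply: SIL = 10 * 10.965394 = 109.65

109.65 dB


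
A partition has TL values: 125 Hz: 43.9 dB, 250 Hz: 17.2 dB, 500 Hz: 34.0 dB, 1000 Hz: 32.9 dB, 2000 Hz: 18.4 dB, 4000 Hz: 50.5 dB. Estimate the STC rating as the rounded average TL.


Given TL values at each frequency:
  125 Hz: 43.9 dB
  250 Hz: 17.2 dB
  500 Hz: 34.0 dB
  1000 Hz: 32.9 dB
  2000 Hz: 18.4 dB
  4000 Hz: 50.5 dB
Formula: STC ~ round(average of TL values)
Sum = 43.9 + 17.2 + 34.0 + 32.9 + 18.4 + 50.5 = 196.9
Average = 196.9 / 6 = 32.82
Rounded: 33

33


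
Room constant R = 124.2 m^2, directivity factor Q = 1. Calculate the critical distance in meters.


Given values:
  R = 124.2 m^2, Q = 1
Formula: d_c = 0.141 * sqrt(Q * R)
Compute Q * R = 1 * 124.2 = 124.2
Compute sqrt(124.2) = 11.1445
d_c = 0.141 * 11.1445 = 1.571

1.571 m


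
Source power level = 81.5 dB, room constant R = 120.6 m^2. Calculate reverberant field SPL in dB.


Given values:
  Lw = 81.5 dB, R = 120.6 m^2
Formula: SPL = Lw + 10 * log10(4 / R)
Compute 4 / R = 4 / 120.6 = 0.033167
Compute 10 * log10(0.033167) = -14.7929
SPL = 81.5 + (-14.7929) = 66.71

66.71 dB


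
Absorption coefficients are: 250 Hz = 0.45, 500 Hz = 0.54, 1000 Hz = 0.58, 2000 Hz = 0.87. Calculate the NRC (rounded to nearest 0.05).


Given values:
  a_250 = 0.45, a_500 = 0.54
  a_1000 = 0.58, a_2000 = 0.87
Formula: NRC = (a250 + a500 + a1000 + a2000) / 4
Sum = 0.45 + 0.54 + 0.58 + 0.87 = 2.44
NRC = 2.44 / 4 = 0.61
Rounded to nearest 0.05: 0.6

0.6


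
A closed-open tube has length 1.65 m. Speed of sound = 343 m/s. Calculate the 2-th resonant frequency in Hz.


Given values:
  Tube type: closed-open, L = 1.65 m, c = 343 m/s, n = 2
Formula: f_n = (2n - 1) * c / (4 * L)
Compute 2n - 1 = 2*2 - 1 = 3
Compute 4 * L = 4 * 1.65 = 6.6
f = 3 * 343 / 6.6
f = 155.91

155.91 Hz


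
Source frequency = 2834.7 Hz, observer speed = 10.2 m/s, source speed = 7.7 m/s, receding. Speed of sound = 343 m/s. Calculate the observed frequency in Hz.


Given values:
  f_s = 2834.7 Hz, v_o = 10.2 m/s, v_s = 7.7 m/s
  Direction: receding
Formula: f_o = f_s * (c - v_o) / (c + v_s)
Numerator: c - v_o = 343 - 10.2 = 332.8
Denominator: c + v_s = 343 + 7.7 = 350.7
f_o = 2834.7 * 332.8 / 350.7 = 2690.01

2690.01 Hz


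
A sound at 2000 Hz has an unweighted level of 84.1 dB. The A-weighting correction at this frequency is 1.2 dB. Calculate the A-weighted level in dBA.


Given values:
  SPL = 84.1 dB
  A-weighting at 2000 Hz = 1.2 dB
Formula: L_A = SPL + A_weight
L_A = 84.1 + (1.2)
L_A = 85.3

85.3 dBA


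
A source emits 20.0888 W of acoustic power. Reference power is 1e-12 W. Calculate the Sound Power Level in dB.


Given values:
  W = 20.0888 W
  W_ref = 1e-12 W
Formula: SWL = 10 * log10(W / W_ref)
Compute ratio: W / W_ref = 20088800000000
Compute log10: log10(20088800000000) = 13.302954
Multiply: SWL = 10 * 13.302954 = 133.03

133.03 dB


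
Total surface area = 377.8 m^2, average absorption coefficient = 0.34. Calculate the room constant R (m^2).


Given values:
  S = 377.8 m^2, alpha = 0.34
Formula: R = S * alpha / (1 - alpha)
Numerator: 377.8 * 0.34 = 128.452
Denominator: 1 - 0.34 = 0.66
R = 128.452 / 0.66 = 194.62

194.62 m^2


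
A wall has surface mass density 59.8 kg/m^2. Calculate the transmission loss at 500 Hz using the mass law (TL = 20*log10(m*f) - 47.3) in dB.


Given values:
  m = 59.8 kg/m^2, f = 500 Hz
Formula: TL = 20 * log10(m * f) - 47.3
Compute m * f = 59.8 * 500 = 29900.0
Compute log10(29900.0) = 4.475671
Compute 20 * 4.475671 = 89.5134
TL = 89.5134 - 47.3 = 42.21

42.21 dB


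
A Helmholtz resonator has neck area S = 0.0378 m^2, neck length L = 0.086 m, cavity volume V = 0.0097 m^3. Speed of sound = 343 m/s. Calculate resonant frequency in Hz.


Given values:
  S = 0.0378 m^2, L = 0.086 m, V = 0.0097 m^3, c = 343 m/s
Formula: f = (c / (2*pi)) * sqrt(S / (V * L))
Compute V * L = 0.0097 * 0.086 = 0.0008342
Compute S / (V * L) = 0.0378 / 0.0008342 = 45.3129
Compute sqrt(45.3129) = 6.731486
Compute c / (2*pi) = 343 / 6.283185 = 54.590148
f = 54.590148 * 6.731486 = 367.47

367.47 Hz


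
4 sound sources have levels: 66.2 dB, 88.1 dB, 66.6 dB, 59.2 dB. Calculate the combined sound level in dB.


Formula: L_total = 10 * log10( sum(10^(Li/10)) )
  Source 1: 10^(66.2/10) = 4168693.8347
  Source 2: 10^(88.1/10) = 645654229.0347
  Source 3: 10^(66.6/10) = 4570881.8961
  Source 4: 10^(59.2/10) = 831763.7711
Sum of linear values = 655225568.5366
L_total = 10 * log10(655225568.5366) = 88.16

88.16 dB


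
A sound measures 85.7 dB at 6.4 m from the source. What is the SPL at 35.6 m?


Given values:
  SPL1 = 85.7 dB, r1 = 6.4 m, r2 = 35.6 m
Formula: SPL2 = SPL1 - 20 * log10(r2 / r1)
Compute ratio: r2 / r1 = 35.6 / 6.4 = 5.5625
Compute log10: log10(5.5625) = 0.74527
Compute drop: 20 * 0.74527 = 14.9054
SPL2 = 85.7 - 14.9054 = 70.79

70.79 dB


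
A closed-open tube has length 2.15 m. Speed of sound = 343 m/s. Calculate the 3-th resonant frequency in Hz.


Given values:
  Tube type: closed-open, L = 2.15 m, c = 343 m/s, n = 3
Formula: f_n = (2n - 1) * c / (4 * L)
Compute 2n - 1 = 2*3 - 1 = 5
Compute 4 * L = 4 * 2.15 = 8.6
f = 5 * 343 / 8.6
f = 199.42

199.42 Hz


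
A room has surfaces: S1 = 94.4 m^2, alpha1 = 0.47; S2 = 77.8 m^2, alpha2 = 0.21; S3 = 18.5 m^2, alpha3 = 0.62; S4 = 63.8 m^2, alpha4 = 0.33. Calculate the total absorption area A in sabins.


Given surfaces:
  Surface 1: 94.4 * 0.47 = 44.368
  Surface 2: 77.8 * 0.21 = 16.338
  Surface 3: 18.5 * 0.62 = 11.47
  Surface 4: 63.8 * 0.33 = 21.054
Formula: A = sum(Si * alpha_i)
A = 44.368 + 16.338 + 11.47 + 21.054
A = 93.23

93.23 sabins


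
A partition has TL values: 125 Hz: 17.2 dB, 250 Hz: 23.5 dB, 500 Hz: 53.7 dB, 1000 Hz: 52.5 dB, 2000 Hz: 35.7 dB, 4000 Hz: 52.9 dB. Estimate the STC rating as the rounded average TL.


Given TL values at each frequency:
  125 Hz: 17.2 dB
  250 Hz: 23.5 dB
  500 Hz: 53.7 dB
  1000 Hz: 52.5 dB
  2000 Hz: 35.7 dB
  4000 Hz: 52.9 dB
Formula: STC ~ round(average of TL values)
Sum = 17.2 + 23.5 + 53.7 + 52.5 + 35.7 + 52.9 = 235.5
Average = 235.5 / 6 = 39.25
Rounded: 39

39


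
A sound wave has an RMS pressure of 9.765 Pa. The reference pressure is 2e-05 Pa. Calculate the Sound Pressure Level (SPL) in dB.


Given values:
  p = 9.765 Pa
  p_ref = 2e-05 Pa
Formula: SPL = 20 * log10(p / p_ref)
Compute ratio: p / p_ref = 9.765 / 2e-05 = 488250
Compute log10: log10(488250) = 5.688642
Multiply: SPL = 20 * 5.688642 = 113.77

113.77 dB


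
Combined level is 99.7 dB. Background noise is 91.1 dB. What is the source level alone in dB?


Given values:
  L_total = 99.7 dB, L_bg = 91.1 dB
Formula: L_source = 10 * log10(10^(L_total/10) - 10^(L_bg/10))
Convert to linear:
  10^(99.7/10) = 9332543007.9699
  10^(91.1/10) = 1288249551.6931
Difference: 9332543007.9699 - 1288249551.6931 = 8044293456.2768
L_source = 10 * log10(8044293456.2768) = 99.05

99.05 dB


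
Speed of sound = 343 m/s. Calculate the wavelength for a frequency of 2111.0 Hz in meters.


Given values:
  c = 343 m/s, f = 2111.0 Hz
Formula: lambda = c / f
lambda = 343 / 2111.0
lambda = 0.1625

0.1625 m


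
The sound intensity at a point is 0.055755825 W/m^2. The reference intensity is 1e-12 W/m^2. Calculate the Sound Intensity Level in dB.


Given values:
  I = 0.055755825 W/m^2
  I_ref = 1e-12 W/m^2
Formula: SIL = 10 * log10(I / I_ref)
Compute ratio: I / I_ref = 55755825000
Compute log10: log10(55755825000) = 10.74629
Multiply: SIL = 10 * 10.74629 = 107.46

107.46 dB


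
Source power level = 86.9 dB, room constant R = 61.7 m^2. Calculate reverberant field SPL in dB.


Given values:
  Lw = 86.9 dB, R = 61.7 m^2
Formula: SPL = Lw + 10 * log10(4 / R)
Compute 4 / R = 4 / 61.7 = 0.06483
Compute 10 * log10(0.06483) = -11.8822
SPL = 86.9 + (-11.8822) = 75.02

75.02 dB


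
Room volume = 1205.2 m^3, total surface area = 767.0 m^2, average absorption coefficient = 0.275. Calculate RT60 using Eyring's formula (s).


Given values:
  V = 1205.2 m^3, S = 767.0 m^2, alpha = 0.275
Formula: RT60 = 0.161 * V / (-S * ln(1 - alpha))
Compute ln(1 - 0.275) = ln(0.725) = -0.321584
Denominator: -767.0 * -0.321584 = 246.6549
Numerator: 0.161 * 1205.2 = 194.0372
RT60 = 194.0372 / 246.6549 = 0.787

0.787 s


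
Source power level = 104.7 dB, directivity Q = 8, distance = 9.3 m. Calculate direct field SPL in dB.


Given values:
  Lw = 104.7 dB, Q = 8, r = 9.3 m
Formula: SPL = Lw + 10 * log10(Q / (4 * pi * r^2))
Compute 4 * pi * r^2 = 4 * pi * 9.3^2 = 1086.8654
Compute Q / denom = 8 / 1086.8654 = 0.00736062
Compute 10 * log10(0.00736062) = -21.3309
SPL = 104.7 + (-21.3309) = 83.37

83.37 dB


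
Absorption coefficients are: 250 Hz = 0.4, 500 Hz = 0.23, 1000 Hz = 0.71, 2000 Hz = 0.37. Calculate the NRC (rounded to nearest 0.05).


Given values:
  a_250 = 0.4, a_500 = 0.23
  a_1000 = 0.71, a_2000 = 0.37
Formula: NRC = (a250 + a500 + a1000 + a2000) / 4
Sum = 0.4 + 0.23 + 0.71 + 0.37 = 1.71
NRC = 1.71 / 4 = 0.4275
Rounded to nearest 0.05: 0.45

0.45


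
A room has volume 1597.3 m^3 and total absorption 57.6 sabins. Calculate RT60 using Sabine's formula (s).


Given values:
  V = 1597.3 m^3
  A = 57.6 sabins
Formula: RT60 = 0.161 * V / A
Numerator: 0.161 * 1597.3 = 257.1653
RT60 = 257.1653 / 57.6 = 4.465

4.465 s


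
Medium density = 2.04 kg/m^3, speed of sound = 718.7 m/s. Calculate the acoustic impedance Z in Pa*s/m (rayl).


Given values:
  rho = 2.04 kg/m^3
  c = 718.7 m/s
Formula: Z = rho * c
Z = 2.04 * 718.7
Z = 1466.15

1466.15 rayl


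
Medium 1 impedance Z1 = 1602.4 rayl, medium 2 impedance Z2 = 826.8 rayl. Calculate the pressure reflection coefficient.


Given values:
  Z1 = 1602.4 rayl, Z2 = 826.8 rayl
Formula: R = (Z2 - Z1) / (Z2 + Z1)
Numerator: Z2 - Z1 = 826.8 - 1602.4 = -775.6
Denominator: Z2 + Z1 = 826.8 + 1602.4 = 2429.2
R = -775.6 / 2429.2 = -0.3193

-0.3193


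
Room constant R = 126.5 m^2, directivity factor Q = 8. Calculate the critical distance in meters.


Given values:
  R = 126.5 m^2, Q = 8
Formula: d_c = 0.141 * sqrt(Q * R)
Compute Q * R = 8 * 126.5 = 1012.0
Compute sqrt(1012.0) = 31.8119
d_c = 0.141 * 31.8119 = 4.485

4.485 m


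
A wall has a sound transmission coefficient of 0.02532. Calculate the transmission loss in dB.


Given values:
  tau = 0.02532
Formula: TL = 10 * log10(1 / tau)
Compute 1 / tau = 1 / 0.02532 = 39.4945
Compute log10(39.4945) = 1.596537
TL = 10 * 1.596537 = 15.97

15.97 dB


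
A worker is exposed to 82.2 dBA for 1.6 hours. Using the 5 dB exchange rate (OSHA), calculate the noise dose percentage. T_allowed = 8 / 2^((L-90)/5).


Given values:
  L = 82.2 dBA, T = 1.6 hours
Formula: T_allowed = 8 / 2^((L - 90) / 5)
Compute exponent: (82.2 - 90) / 5 = -1.56
Compute 2^(-1.56) = 0.339151
T_allowed = 8 / 0.339151 = 23.588313 hours
Dose = (T / T_allowed) * 100
Dose = (1.6 / 23.588313) * 100 = 6.78

6.78 %


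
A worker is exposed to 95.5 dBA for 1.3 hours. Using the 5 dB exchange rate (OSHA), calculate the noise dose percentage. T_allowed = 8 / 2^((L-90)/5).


Given values:
  L = 95.5 dBA, T = 1.3 hours
Formula: T_allowed = 8 / 2^((L - 90) / 5)
Compute exponent: (95.5 - 90) / 5 = 1.1
Compute 2^(1.1) = 2.143547
T_allowed = 8 / 2.143547 = 3.732132 hours
Dose = (T / T_allowed) * 100
Dose = (1.3 / 3.732132) * 100 = 34.83

34.83 %


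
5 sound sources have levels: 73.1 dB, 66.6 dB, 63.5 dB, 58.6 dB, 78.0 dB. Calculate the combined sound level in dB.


Formula: L_total = 10 * log10( sum(10^(Li/10)) )
  Source 1: 10^(73.1/10) = 20417379.4467
  Source 2: 10^(66.6/10) = 4570881.8961
  Source 3: 10^(63.5/10) = 2238721.1386
  Source 4: 10^(58.6/10) = 724435.9601
  Source 5: 10^(78.0/10) = 63095734.448
Sum of linear values = 91047152.8895
L_total = 10 * log10(91047152.8895) = 79.59

79.59 dB


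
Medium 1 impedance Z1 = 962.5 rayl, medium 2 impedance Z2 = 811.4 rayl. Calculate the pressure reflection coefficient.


Given values:
  Z1 = 962.5 rayl, Z2 = 811.4 rayl
Formula: R = (Z2 - Z1) / (Z2 + Z1)
Numerator: Z2 - Z1 = 811.4 - 962.5 = -151.1
Denominator: Z2 + Z1 = 811.4 + 962.5 = 1773.9
R = -151.1 / 1773.9 = -0.0852

-0.0852


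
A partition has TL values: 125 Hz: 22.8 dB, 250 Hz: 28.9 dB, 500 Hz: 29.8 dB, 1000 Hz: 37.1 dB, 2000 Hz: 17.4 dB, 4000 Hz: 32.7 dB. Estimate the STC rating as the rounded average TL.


Given TL values at each frequency:
  125 Hz: 22.8 dB
  250 Hz: 28.9 dB
  500 Hz: 29.8 dB
  1000 Hz: 37.1 dB
  2000 Hz: 17.4 dB
  4000 Hz: 32.7 dB
Formula: STC ~ round(average of TL values)
Sum = 22.8 + 28.9 + 29.8 + 37.1 + 17.4 + 32.7 = 168.7
Average = 168.7 / 6 = 28.12
Rounded: 28

28


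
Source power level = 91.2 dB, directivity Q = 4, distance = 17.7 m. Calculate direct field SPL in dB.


Given values:
  Lw = 91.2 dB, Q = 4, r = 17.7 m
Formula: SPL = Lw + 10 * log10(Q / (4 * pi * r^2))
Compute 4 * pi * r^2 = 4 * pi * 17.7^2 = 3936.9182
Compute Q / denom = 4 / 3936.9182 = 0.00101602
Compute 10 * log10(0.00101602) = -29.931
SPL = 91.2 + (-29.931) = 61.27

61.27 dB


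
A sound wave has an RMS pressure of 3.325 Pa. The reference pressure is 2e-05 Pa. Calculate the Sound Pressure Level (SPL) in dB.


Given values:
  p = 3.325 Pa
  p_ref = 2e-05 Pa
Formula: SPL = 20 * log10(p / p_ref)
Compute ratio: p / p_ref = 3.325 / 2e-05 = 166250
Compute log10: log10(166250) = 5.220762
Multiply: SPL = 20 * 5.220762 = 104.42

104.42 dB


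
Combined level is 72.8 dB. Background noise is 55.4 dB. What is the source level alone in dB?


Given values:
  L_total = 72.8 dB, L_bg = 55.4 dB
Formula: L_source = 10 * log10(10^(L_total/10) - 10^(L_bg/10))
Convert to linear:
  10^(72.8/10) = 19054607.1796
  10^(55.4/10) = 346736.8505
Difference: 19054607.1796 - 346736.8505 = 18707870.3291
L_source = 10 * log10(18707870.3291) = 72.72

72.72 dB


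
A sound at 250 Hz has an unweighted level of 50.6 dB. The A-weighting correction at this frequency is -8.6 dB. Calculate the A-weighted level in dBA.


Given values:
  SPL = 50.6 dB
  A-weighting at 250 Hz = -8.6 dB
Formula: L_A = SPL + A_weight
L_A = 50.6 + (-8.6)
L_A = 42.0

42.0 dBA


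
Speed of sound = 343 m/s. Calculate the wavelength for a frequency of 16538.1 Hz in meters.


Given values:
  c = 343 m/s, f = 16538.1 Hz
Formula: lambda = c / f
lambda = 343 / 16538.1
lambda = 0.0207

0.0207 m


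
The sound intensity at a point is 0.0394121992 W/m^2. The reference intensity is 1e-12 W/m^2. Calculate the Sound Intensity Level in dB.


Given values:
  I = 0.0394121992 W/m^2
  I_ref = 1e-12 W/m^2
Formula: SIL = 10 * log10(I / I_ref)
Compute ratio: I / I_ref = 39412199200
Compute log10: log10(39412199200) = 10.595631
Multiply: SIL = 10 * 10.595631 = 105.96

105.96 dB


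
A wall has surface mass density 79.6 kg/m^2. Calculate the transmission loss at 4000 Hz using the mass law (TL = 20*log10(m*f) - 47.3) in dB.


Given values:
  m = 79.6 kg/m^2, f = 4000 Hz
Formula: TL = 20 * log10(m * f) - 47.3
Compute m * f = 79.6 * 4000 = 318400.0
Compute log10(318400.0) = 5.502973
Compute 20 * 5.502973 = 110.0595
TL = 110.0595 - 47.3 = 62.76

62.76 dB


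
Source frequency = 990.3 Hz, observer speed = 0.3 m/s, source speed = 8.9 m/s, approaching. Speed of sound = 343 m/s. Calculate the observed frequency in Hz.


Given values:
  f_s = 990.3 Hz, v_o = 0.3 m/s, v_s = 8.9 m/s
  Direction: approaching
Formula: f_o = f_s * (c + v_o) / (c - v_s)
Numerator: c + v_o = 343 + 0.3 = 343.3
Denominator: c - v_s = 343 - 8.9 = 334.1
f_o = 990.3 * 343.3 / 334.1 = 1017.57

1017.57 Hz


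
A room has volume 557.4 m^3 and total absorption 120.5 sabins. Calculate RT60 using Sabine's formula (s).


Given values:
  V = 557.4 m^3
  A = 120.5 sabins
Formula: RT60 = 0.161 * V / A
Numerator: 0.161 * 557.4 = 89.7414
RT60 = 89.7414 / 120.5 = 0.745

0.745 s


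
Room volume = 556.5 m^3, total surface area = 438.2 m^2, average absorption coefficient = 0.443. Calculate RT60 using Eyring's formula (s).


Given values:
  V = 556.5 m^3, S = 438.2 m^2, alpha = 0.443
Formula: RT60 = 0.161 * V / (-S * ln(1 - alpha))
Compute ln(1 - 0.443) = ln(0.557) = -0.58519
Denominator: -438.2 * -0.58519 = 256.4303
Numerator: 0.161 * 556.5 = 89.5965
RT60 = 89.5965 / 256.4303 = 0.349

0.349 s


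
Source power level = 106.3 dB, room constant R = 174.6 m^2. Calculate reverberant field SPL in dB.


Given values:
  Lw = 106.3 dB, R = 174.6 m^2
Formula: SPL = Lw + 10 * log10(4 / R)
Compute 4 / R = 4 / 174.6 = 0.02291
Compute 10 * log10(0.02291) = -16.3997
SPL = 106.3 + (-16.3997) = 89.9

89.9 dB


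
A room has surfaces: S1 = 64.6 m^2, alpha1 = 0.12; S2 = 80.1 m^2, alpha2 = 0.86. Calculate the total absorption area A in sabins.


Given surfaces:
  Surface 1: 64.6 * 0.12 = 7.752
  Surface 2: 80.1 * 0.86 = 68.886
Formula: A = sum(Si * alpha_i)
A = 7.752 + 68.886
A = 76.64

76.64 sabins


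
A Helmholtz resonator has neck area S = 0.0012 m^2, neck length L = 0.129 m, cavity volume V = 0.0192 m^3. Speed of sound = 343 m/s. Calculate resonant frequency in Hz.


Given values:
  S = 0.0012 m^2, L = 0.129 m, V = 0.0192 m^3, c = 343 m/s
Formula: f = (c / (2*pi)) * sqrt(S / (V * L))
Compute V * L = 0.0192 * 0.129 = 0.0024768
Compute S / (V * L) = 0.0012 / 0.0024768 = 0.4845
Compute sqrt(0.4845) = 0.69606
Compute c / (2*pi) = 343 / 6.283185 = 54.590148
f = 54.590148 * 0.69606 = 38.0

38.0 Hz


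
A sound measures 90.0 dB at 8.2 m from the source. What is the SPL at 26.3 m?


Given values:
  SPL1 = 90.0 dB, r1 = 8.2 m, r2 = 26.3 m
Formula: SPL2 = SPL1 - 20 * log10(r2 / r1)
Compute ratio: r2 / r1 = 26.3 / 8.2 = 3.2073
Compute log10: log10(3.2073) = 0.50614
Compute drop: 20 * 0.50614 = 10.1228
SPL2 = 90.0 - 10.1228 = 79.88

79.88 dB


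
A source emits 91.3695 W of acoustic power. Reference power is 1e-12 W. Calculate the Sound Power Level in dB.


Given values:
  W = 91.3695 W
  W_ref = 1e-12 W
Formula: SWL = 10 * log10(W / W_ref)
Compute ratio: W / W_ref = 91369500000000
Compute log10: log10(91369500000000) = 13.960801
Multiply: SWL = 10 * 13.960801 = 139.61

139.61 dB


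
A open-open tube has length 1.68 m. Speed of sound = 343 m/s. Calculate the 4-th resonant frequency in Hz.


Given values:
  Tube type: open-open, L = 1.68 m, c = 343 m/s, n = 4
Formula: f_n = n * c / (2 * L)
Compute 2 * L = 2 * 1.68 = 3.36
f = 4 * 343 / 3.36
f = 408.33

408.33 Hz


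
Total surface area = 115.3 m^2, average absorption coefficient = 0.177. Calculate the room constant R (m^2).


Given values:
  S = 115.3 m^2, alpha = 0.177
Formula: R = S * alpha / (1 - alpha)
Numerator: 115.3 * 0.177 = 20.4081
Denominator: 1 - 0.177 = 0.823
R = 20.4081 / 0.823 = 24.8

24.8 m^2


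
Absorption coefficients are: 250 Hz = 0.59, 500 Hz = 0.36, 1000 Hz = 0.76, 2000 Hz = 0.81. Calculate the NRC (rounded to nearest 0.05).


Given values:
  a_250 = 0.59, a_500 = 0.36
  a_1000 = 0.76, a_2000 = 0.81
Formula: NRC = (a250 + a500 + a1000 + a2000) / 4
Sum = 0.59 + 0.36 + 0.76 + 0.81 = 2.52
NRC = 2.52 / 4 = 0.63
Rounded to nearest 0.05: 0.65

0.65


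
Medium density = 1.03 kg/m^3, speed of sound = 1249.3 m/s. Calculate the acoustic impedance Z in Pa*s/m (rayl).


Given values:
  rho = 1.03 kg/m^3
  c = 1249.3 m/s
Formula: Z = rho * c
Z = 1.03 * 1249.3
Z = 1286.78

1286.78 rayl


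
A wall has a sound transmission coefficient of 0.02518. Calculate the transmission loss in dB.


Given values:
  tau = 0.02518
Formula: TL = 10 * log10(1 / tau)
Compute 1 / tau = 1 / 0.02518 = 39.7141
Compute log10(39.7141) = 1.598945
TL = 10 * 1.598945 = 15.99

15.99 dB


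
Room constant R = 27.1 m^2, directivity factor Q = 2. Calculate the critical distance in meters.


Given values:
  R = 27.1 m^2, Q = 2
Formula: d_c = 0.141 * sqrt(Q * R)
Compute Q * R = 2 * 27.1 = 54.2
Compute sqrt(54.2) = 7.3621
d_c = 0.141 * 7.3621 = 1.038

1.038 m


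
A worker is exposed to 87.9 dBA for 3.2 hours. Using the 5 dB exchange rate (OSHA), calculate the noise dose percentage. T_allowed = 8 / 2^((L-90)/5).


Given values:
  L = 87.9 dBA, T = 3.2 hours
Formula: T_allowed = 8 / 2^((L - 90) / 5)
Compute exponent: (87.9 - 90) / 5 = -0.42
Compute 2^(-0.42) = 0.747425
T_allowed = 8 / 0.747425 = 10.703415 hours
Dose = (T / T_allowed) * 100
Dose = (3.2 / 10.703415) * 100 = 29.9

29.9 %


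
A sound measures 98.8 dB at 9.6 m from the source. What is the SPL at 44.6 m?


Given values:
  SPL1 = 98.8 dB, r1 = 9.6 m, r2 = 44.6 m
Formula: SPL2 = SPL1 - 20 * log10(r2 / r1)
Compute ratio: r2 / r1 = 44.6 / 9.6 = 4.6458
Compute log10: log10(4.6458) = 0.667061
Compute drop: 20 * 0.667061 = 13.3412
SPL2 = 98.8 - 13.3412 = 85.46

85.46 dB


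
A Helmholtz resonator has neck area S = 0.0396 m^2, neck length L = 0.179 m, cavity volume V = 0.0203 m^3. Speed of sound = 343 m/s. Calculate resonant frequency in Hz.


Given values:
  S = 0.0396 m^2, L = 0.179 m, V = 0.0203 m^3, c = 343 m/s
Formula: f = (c / (2*pi)) * sqrt(S / (V * L))
Compute V * L = 0.0203 * 0.179 = 0.0036337
Compute S / (V * L) = 0.0396 / 0.0036337 = 10.898
Compute sqrt(10.898) = 3.301212
Compute c / (2*pi) = 343 / 6.283185 = 54.590148
f = 54.590148 * 3.301212 = 180.21

180.21 Hz


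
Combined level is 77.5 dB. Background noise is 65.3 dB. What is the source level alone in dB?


Given values:
  L_total = 77.5 dB, L_bg = 65.3 dB
Formula: L_source = 10 * log10(10^(L_total/10) - 10^(L_bg/10))
Convert to linear:
  10^(77.5/10) = 56234132.519
  10^(65.3/10) = 3388441.5614
Difference: 56234132.519 - 3388441.5614 = 52845690.9576
L_source = 10 * log10(52845690.9576) = 77.23

77.23 dB


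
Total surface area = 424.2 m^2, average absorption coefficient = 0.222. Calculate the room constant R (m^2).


Given values:
  S = 424.2 m^2, alpha = 0.222
Formula: R = S * alpha / (1 - alpha)
Numerator: 424.2 * 0.222 = 94.1724
Denominator: 1 - 0.222 = 0.778
R = 94.1724 / 0.778 = 121.04

121.04 m^2


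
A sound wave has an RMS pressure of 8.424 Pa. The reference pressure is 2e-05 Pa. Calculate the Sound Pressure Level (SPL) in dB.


Given values:
  p = 8.424 Pa
  p_ref = 2e-05 Pa
Formula: SPL = 20 * log10(p / p_ref)
Compute ratio: p / p_ref = 8.424 / 2e-05 = 421200
Compute log10: log10(421200) = 5.624488
Multiply: SPL = 20 * 5.624488 = 112.49

112.49 dB


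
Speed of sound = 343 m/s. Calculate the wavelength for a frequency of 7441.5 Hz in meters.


Given values:
  c = 343 m/s, f = 7441.5 Hz
Formula: lambda = c / f
lambda = 343 / 7441.5
lambda = 0.0461

0.0461 m


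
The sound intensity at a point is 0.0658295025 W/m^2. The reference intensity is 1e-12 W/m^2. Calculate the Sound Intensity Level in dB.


Given values:
  I = 0.0658295025 W/m^2
  I_ref = 1e-12 W/m^2
Formula: SIL = 10 * log10(I / I_ref)
Compute ratio: I / I_ref = 65829502500
Compute log10: log10(65829502500) = 10.818421
Multiply: SIL = 10 * 10.818421 = 108.18

108.18 dB


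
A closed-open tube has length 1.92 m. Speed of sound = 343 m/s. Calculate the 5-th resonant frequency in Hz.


Given values:
  Tube type: closed-open, L = 1.92 m, c = 343 m/s, n = 5
Formula: f_n = (2n - 1) * c / (4 * L)
Compute 2n - 1 = 2*5 - 1 = 9
Compute 4 * L = 4 * 1.92 = 7.68
f = 9 * 343 / 7.68
f = 401.95

401.95 Hz


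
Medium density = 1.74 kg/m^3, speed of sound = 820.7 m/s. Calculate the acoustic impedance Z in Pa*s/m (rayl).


Given values:
  rho = 1.74 kg/m^3
  c = 820.7 m/s
Formula: Z = rho * c
Z = 1.74 * 820.7
Z = 1428.02

1428.02 rayl


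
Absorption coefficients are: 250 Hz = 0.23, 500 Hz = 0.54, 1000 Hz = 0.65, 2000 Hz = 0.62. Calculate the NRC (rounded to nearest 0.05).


Given values:
  a_250 = 0.23, a_500 = 0.54
  a_1000 = 0.65, a_2000 = 0.62
Formula: NRC = (a250 + a500 + a1000 + a2000) / 4
Sum = 0.23 + 0.54 + 0.65 + 0.62 = 2.04
NRC = 2.04 / 4 = 0.51
Rounded to nearest 0.05: 0.5

0.5


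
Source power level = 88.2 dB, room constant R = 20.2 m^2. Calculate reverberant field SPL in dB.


Given values:
  Lw = 88.2 dB, R = 20.2 m^2
Formula: SPL = Lw + 10 * log10(4 / R)
Compute 4 / R = 4 / 20.2 = 0.19802
Compute 10 * log10(0.19802) = -7.0329
SPL = 88.2 + (-7.0329) = 81.17

81.17 dB


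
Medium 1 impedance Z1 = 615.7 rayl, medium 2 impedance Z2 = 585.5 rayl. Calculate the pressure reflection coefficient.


Given values:
  Z1 = 615.7 rayl, Z2 = 585.5 rayl
Formula: R = (Z2 - Z1) / (Z2 + Z1)
Numerator: Z2 - Z1 = 585.5 - 615.7 = -30.2
Denominator: Z2 + Z1 = 585.5 + 615.7 = 1201.2
R = -30.2 / 1201.2 = -0.0251

-0.0251


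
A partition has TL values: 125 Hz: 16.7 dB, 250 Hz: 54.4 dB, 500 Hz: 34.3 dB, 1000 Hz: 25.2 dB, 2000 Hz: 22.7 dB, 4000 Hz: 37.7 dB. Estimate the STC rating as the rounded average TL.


Given TL values at each frequency:
  125 Hz: 16.7 dB
  250 Hz: 54.4 dB
  500 Hz: 34.3 dB
  1000 Hz: 25.2 dB
  2000 Hz: 22.7 dB
  4000 Hz: 37.7 dB
Formula: STC ~ round(average of TL values)
Sum = 16.7 + 54.4 + 34.3 + 25.2 + 22.7 + 37.7 = 191.0
Average = 191.0 / 6 = 31.83
Rounded: 32

32


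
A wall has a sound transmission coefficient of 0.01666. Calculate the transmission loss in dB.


Given values:
  tau = 0.01666
Formula: TL = 10 * log10(1 / tau)
Compute 1 / tau = 1 / 0.01666 = 60.024
Compute log10(60.024) = 1.778325
TL = 10 * 1.778325 = 17.78

17.78 dB


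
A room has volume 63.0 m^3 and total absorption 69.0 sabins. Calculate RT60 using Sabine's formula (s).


Given values:
  V = 63.0 m^3
  A = 69.0 sabins
Formula: RT60 = 0.161 * V / A
Numerator: 0.161 * 63.0 = 10.143
RT60 = 10.143 / 69.0 = 0.147

0.147 s


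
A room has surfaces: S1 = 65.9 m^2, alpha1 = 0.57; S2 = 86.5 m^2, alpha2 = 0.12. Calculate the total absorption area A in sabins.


Given surfaces:
  Surface 1: 65.9 * 0.57 = 37.563
  Surface 2: 86.5 * 0.12 = 10.38
Formula: A = sum(Si * alpha_i)
A = 37.563 + 10.38
A = 47.94

47.94 sabins


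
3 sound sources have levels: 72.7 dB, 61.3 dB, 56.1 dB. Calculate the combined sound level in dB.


Formula: L_total = 10 * log10( sum(10^(Li/10)) )
  Source 1: 10^(72.7/10) = 18620871.3666
  Source 2: 10^(61.3/10) = 1348962.8826
  Source 3: 10^(56.1/10) = 407380.2778
Sum of linear values = 20377214.527
L_total = 10 * log10(20377214.527) = 73.09

73.09 dB


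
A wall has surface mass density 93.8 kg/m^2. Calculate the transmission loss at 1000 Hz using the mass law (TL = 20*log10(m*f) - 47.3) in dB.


Given values:
  m = 93.8 kg/m^2, f = 1000 Hz
Formula: TL = 20 * log10(m * f) - 47.3
Compute m * f = 93.8 * 1000 = 93800.0
Compute log10(93800.0) = 4.972203
Compute 20 * 4.972203 = 99.4441
TL = 99.4441 - 47.3 = 52.14

52.14 dB


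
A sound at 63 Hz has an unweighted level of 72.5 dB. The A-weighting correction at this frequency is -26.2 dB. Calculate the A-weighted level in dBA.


Given values:
  SPL = 72.5 dB
  A-weighting at 63 Hz = -26.2 dB
Formula: L_A = SPL + A_weight
L_A = 72.5 + (-26.2)
L_A = 46.3

46.3 dBA


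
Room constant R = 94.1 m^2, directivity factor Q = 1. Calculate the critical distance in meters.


Given values:
  R = 94.1 m^2, Q = 1
Formula: d_c = 0.141 * sqrt(Q * R)
Compute Q * R = 1 * 94.1 = 94.1
Compute sqrt(94.1) = 9.7005
d_c = 0.141 * 9.7005 = 1.368

1.368 m


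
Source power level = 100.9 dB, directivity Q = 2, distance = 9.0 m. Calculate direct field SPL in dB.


Given values:
  Lw = 100.9 dB, Q = 2, r = 9.0 m
Formula: SPL = Lw + 10 * log10(Q / (4 * pi * r^2))
Compute 4 * pi * r^2 = 4 * pi * 9.0^2 = 1017.876
Compute Q / denom = 2 / 1017.876 = 0.00196488
Compute 10 * log10(0.00196488) = -27.0666
SPL = 100.9 + (-27.0666) = 73.83

73.83 dB


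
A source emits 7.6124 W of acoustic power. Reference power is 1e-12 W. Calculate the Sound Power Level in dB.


Given values:
  W = 7.6124 W
  W_ref = 1e-12 W
Formula: SWL = 10 * log10(W / W_ref)
Compute ratio: W / W_ref = 7612400000000
Compute log10: log10(7612400000000) = 12.881522
Multiply: SWL = 10 * 12.881522 = 128.82

128.82 dB


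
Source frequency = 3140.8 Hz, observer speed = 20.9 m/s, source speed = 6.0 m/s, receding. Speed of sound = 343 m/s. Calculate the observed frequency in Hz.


Given values:
  f_s = 3140.8 Hz, v_o = 20.9 m/s, v_s = 6.0 m/s
  Direction: receding
Formula: f_o = f_s * (c - v_o) / (c + v_s)
Numerator: c - v_o = 343 - 20.9 = 322.1
Denominator: c + v_s = 343 + 6.0 = 349.0
f_o = 3140.8 * 322.1 / 349.0 = 2898.72

2898.72 Hz


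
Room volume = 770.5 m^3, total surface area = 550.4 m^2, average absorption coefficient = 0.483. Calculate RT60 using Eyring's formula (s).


Given values:
  V = 770.5 m^3, S = 550.4 m^2, alpha = 0.483
Formula: RT60 = 0.161 * V / (-S * ln(1 - alpha))
Compute ln(1 - 0.483) = ln(0.517) = -0.659712
Denominator: -550.4 * -0.659712 = 363.1055
Numerator: 0.161 * 770.5 = 124.0505
RT60 = 124.0505 / 363.1055 = 0.342

0.342 s


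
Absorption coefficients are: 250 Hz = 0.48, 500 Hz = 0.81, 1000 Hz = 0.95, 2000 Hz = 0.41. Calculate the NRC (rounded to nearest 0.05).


Given values:
  a_250 = 0.48, a_500 = 0.81
  a_1000 = 0.95, a_2000 = 0.41
Formula: NRC = (a250 + a500 + a1000 + a2000) / 4
Sum = 0.48 + 0.81 + 0.95 + 0.41 = 2.65
NRC = 2.65 / 4 = 0.6625
Rounded to nearest 0.05: 0.65

0.65


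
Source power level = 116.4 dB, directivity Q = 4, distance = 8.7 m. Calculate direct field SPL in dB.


Given values:
  Lw = 116.4 dB, Q = 4, r = 8.7 m
Formula: SPL = Lw + 10 * log10(Q / (4 * pi * r^2))
Compute 4 * pi * r^2 = 4 * pi * 8.7^2 = 951.1486
Compute Q / denom = 4 / 951.1486 = 0.00420544
Compute 10 * log10(0.00420544) = -23.7619
SPL = 116.4 + (-23.7619) = 92.64

92.64 dB


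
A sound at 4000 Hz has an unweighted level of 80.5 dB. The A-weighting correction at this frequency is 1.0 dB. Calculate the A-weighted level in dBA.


Given values:
  SPL = 80.5 dB
  A-weighting at 4000 Hz = 1.0 dB
Formula: L_A = SPL + A_weight
L_A = 80.5 + (1.0)
L_A = 81.5

81.5 dBA


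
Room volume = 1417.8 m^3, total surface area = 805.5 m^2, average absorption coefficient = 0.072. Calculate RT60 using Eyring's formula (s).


Given values:
  V = 1417.8 m^3, S = 805.5 m^2, alpha = 0.072
Formula: RT60 = 0.161 * V / (-S * ln(1 - alpha))
Compute ln(1 - 0.072) = ln(0.928) = -0.074724
Denominator: -805.5 * -0.074724 = 60.1902
Numerator: 0.161 * 1417.8 = 228.2658
RT60 = 228.2658 / 60.1902 = 3.792

3.792 s


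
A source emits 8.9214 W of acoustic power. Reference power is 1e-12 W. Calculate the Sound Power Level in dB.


Given values:
  W = 8.9214 W
  W_ref = 1e-12 W
Formula: SWL = 10 * log10(W / W_ref)
Compute ratio: W / W_ref = 8921400000000
Compute log10: log10(8921400000000) = 12.950433
Multiply: SWL = 10 * 12.950433 = 129.5

129.5 dB


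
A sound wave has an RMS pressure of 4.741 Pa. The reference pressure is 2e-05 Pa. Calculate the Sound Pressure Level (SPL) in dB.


Given values:
  p = 4.741 Pa
  p_ref = 2e-05 Pa
Formula: SPL = 20 * log10(p / p_ref)
Compute ratio: p / p_ref = 4.741 / 2e-05 = 237050
Compute log10: log10(237050) = 5.37484
Multiply: SPL = 20 * 5.37484 = 107.5

107.5 dB


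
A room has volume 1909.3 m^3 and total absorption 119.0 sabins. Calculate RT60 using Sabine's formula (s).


Given values:
  V = 1909.3 m^3
  A = 119.0 sabins
Formula: RT60 = 0.161 * V / A
Numerator: 0.161 * 1909.3 = 307.3973
RT60 = 307.3973 / 119.0 = 2.583

2.583 s


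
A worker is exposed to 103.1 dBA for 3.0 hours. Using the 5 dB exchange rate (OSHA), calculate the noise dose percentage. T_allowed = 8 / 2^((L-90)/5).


Given values:
  L = 103.1 dBA, T = 3.0 hours
Formula: T_allowed = 8 / 2^((L - 90) / 5)
Compute exponent: (103.1 - 90) / 5 = 2.62
Compute 2^(2.62) = 6.147501
T_allowed = 8 / 6.147501 = 1.301342 hours
Dose = (T / T_allowed) * 100
Dose = (3.0 / 1.301342) * 100 = 230.53

230.53 %


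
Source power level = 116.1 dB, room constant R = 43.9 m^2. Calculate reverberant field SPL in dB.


Given values:
  Lw = 116.1 dB, R = 43.9 m^2
Formula: SPL = Lw + 10 * log10(4 / R)
Compute 4 / R = 4 / 43.9 = 0.091116
Compute 10 * log10(0.091116) = -10.4041
SPL = 116.1 + (-10.4041) = 105.7

105.7 dB


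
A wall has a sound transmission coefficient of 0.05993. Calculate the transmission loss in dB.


Given values:
  tau = 0.05993
Formula: TL = 10 * log10(1 / tau)
Compute 1 / tau = 1 / 0.05993 = 16.6861
Compute log10(16.6861) = 1.222355
TL = 10 * 1.222355 = 12.22

12.22 dB


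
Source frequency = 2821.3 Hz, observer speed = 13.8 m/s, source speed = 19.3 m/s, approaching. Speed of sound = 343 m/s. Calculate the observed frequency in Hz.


Given values:
  f_s = 2821.3 Hz, v_o = 13.8 m/s, v_s = 19.3 m/s
  Direction: approaching
Formula: f_o = f_s * (c + v_o) / (c - v_s)
Numerator: c + v_o = 343 + 13.8 = 356.8
Denominator: c - v_s = 343 - 19.3 = 323.7
f_o = 2821.3 * 356.8 / 323.7 = 3109.79

3109.79 Hz


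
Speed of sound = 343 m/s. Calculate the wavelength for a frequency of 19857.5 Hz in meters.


Given values:
  c = 343 m/s, f = 19857.5 Hz
Formula: lambda = c / f
lambda = 343 / 19857.5
lambda = 0.0173

0.0173 m


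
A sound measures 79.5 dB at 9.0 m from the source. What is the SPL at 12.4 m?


Given values:
  SPL1 = 79.5 dB, r1 = 9.0 m, r2 = 12.4 m
Formula: SPL2 = SPL1 - 20 * log10(r2 / r1)
Compute ratio: r2 / r1 = 12.4 / 9.0 = 1.3778
Compute log10: log10(1.3778) = 0.139186
Compute drop: 20 * 0.139186 = 2.7837
SPL2 = 79.5 - 2.7837 = 76.72

76.72 dB


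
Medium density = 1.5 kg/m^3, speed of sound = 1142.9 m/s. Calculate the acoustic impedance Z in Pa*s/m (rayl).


Given values:
  rho = 1.5 kg/m^3
  c = 1142.9 m/s
Formula: Z = rho * c
Z = 1.5 * 1142.9
Z = 1714.35

1714.35 rayl


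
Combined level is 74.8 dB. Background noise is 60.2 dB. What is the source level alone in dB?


Given values:
  L_total = 74.8 dB, L_bg = 60.2 dB
Formula: L_source = 10 * log10(10^(L_total/10) - 10^(L_bg/10))
Convert to linear:
  10^(74.8/10) = 30199517.204
  10^(60.2/10) = 1047128.5481
Difference: 30199517.204 - 1047128.5481 = 29152388.6559
L_source = 10 * log10(29152388.6559) = 74.65

74.65 dB


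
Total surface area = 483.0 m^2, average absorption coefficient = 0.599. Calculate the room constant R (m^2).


Given values:
  S = 483.0 m^2, alpha = 0.599
Formula: R = S * alpha / (1 - alpha)
Numerator: 483.0 * 0.599 = 289.317
Denominator: 1 - 0.599 = 0.401
R = 289.317 / 0.401 = 721.49

721.49 m^2


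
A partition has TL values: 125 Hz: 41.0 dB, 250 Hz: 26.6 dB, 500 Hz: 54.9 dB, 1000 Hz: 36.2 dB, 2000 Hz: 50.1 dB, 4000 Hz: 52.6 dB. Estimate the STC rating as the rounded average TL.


Given TL values at each frequency:
  125 Hz: 41.0 dB
  250 Hz: 26.6 dB
  500 Hz: 54.9 dB
  1000 Hz: 36.2 dB
  2000 Hz: 50.1 dB
  4000 Hz: 52.6 dB
Formula: STC ~ round(average of TL values)
Sum = 41.0 + 26.6 + 54.9 + 36.2 + 50.1 + 52.6 = 261.4
Average = 261.4 / 6 = 43.57
Rounded: 44

44


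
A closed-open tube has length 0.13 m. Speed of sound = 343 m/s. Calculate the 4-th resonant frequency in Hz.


Given values:
  Tube type: closed-open, L = 0.13 m, c = 343 m/s, n = 4
Formula: f_n = (2n - 1) * c / (4 * L)
Compute 2n - 1 = 2*4 - 1 = 7
Compute 4 * L = 4 * 0.13 = 0.52
f = 7 * 343 / 0.52
f = 4617.31

4617.31 Hz


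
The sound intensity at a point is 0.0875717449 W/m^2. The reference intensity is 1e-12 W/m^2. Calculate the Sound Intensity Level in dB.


Given values:
  I = 0.0875717449 W/m^2
  I_ref = 1e-12 W/m^2
Formula: SIL = 10 * log10(I / I_ref)
Compute ratio: I / I_ref = 87571744900
Compute log10: log10(87571744900) = 10.942364
Multiply: SIL = 10 * 10.942364 = 109.42

109.42 dB


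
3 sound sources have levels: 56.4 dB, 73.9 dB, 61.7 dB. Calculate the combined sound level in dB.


Formula: L_total = 10 * log10( sum(10^(Li/10)) )
  Source 1: 10^(56.4/10) = 436515.8322
  Source 2: 10^(73.9/10) = 24547089.1569
  Source 3: 10^(61.7/10) = 1479108.3882
Sum of linear values = 26462713.3773
L_total = 10 * log10(26462713.3773) = 74.23

74.23 dB


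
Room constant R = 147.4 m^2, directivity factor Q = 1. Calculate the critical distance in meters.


Given values:
  R = 147.4 m^2, Q = 1
Formula: d_c = 0.141 * sqrt(Q * R)
Compute Q * R = 1 * 147.4 = 147.4
Compute sqrt(147.4) = 12.1408
d_c = 0.141 * 12.1408 = 1.712

1.712 m


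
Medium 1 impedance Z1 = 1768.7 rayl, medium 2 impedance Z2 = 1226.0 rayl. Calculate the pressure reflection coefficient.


Given values:
  Z1 = 1768.7 rayl, Z2 = 1226.0 rayl
Formula: R = (Z2 - Z1) / (Z2 + Z1)
Numerator: Z2 - Z1 = 1226.0 - 1768.7 = -542.7
Denominator: Z2 + Z1 = 1226.0 + 1768.7 = 2994.7
R = -542.7 / 2994.7 = -0.1812

-0.1812


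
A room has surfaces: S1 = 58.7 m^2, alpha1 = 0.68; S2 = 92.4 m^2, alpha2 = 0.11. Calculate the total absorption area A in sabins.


Given surfaces:
  Surface 1: 58.7 * 0.68 = 39.916
  Surface 2: 92.4 * 0.11 = 10.164
Formula: A = sum(Si * alpha_i)
A = 39.916 + 10.164
A = 50.08

50.08 sabins


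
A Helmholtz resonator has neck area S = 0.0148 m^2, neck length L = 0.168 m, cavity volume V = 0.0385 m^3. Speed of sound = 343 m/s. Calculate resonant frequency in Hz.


Given values:
  S = 0.0148 m^2, L = 0.168 m, V = 0.0385 m^3, c = 343 m/s
Formula: f = (c / (2*pi)) * sqrt(S / (V * L))
Compute V * L = 0.0385 * 0.168 = 0.006468
Compute S / (V * L) = 0.0148 / 0.006468 = 2.2882
Compute sqrt(2.2882) = 1.51268
Compute c / (2*pi) = 343 / 6.283185 = 54.590148
f = 54.590148 * 1.51268 = 82.58

82.58 Hz


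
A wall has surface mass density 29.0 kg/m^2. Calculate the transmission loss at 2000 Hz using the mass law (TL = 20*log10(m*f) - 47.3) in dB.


Given values:
  m = 29.0 kg/m^2, f = 2000 Hz
Formula: TL = 20 * log10(m * f) - 47.3
Compute m * f = 29.0 * 2000 = 58000.0
Compute log10(58000.0) = 4.763428
Compute 20 * 4.763428 = 95.2686
TL = 95.2686 - 47.3 = 47.97

47.97 dB


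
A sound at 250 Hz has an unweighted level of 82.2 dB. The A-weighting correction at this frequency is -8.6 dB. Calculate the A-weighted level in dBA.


Given values:
  SPL = 82.2 dB
  A-weighting at 250 Hz = -8.6 dB
Formula: L_A = SPL + A_weight
L_A = 82.2 + (-8.6)
L_A = 73.6

73.6 dBA


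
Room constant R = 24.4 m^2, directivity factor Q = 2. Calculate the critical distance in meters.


Given values:
  R = 24.4 m^2, Q = 2
Formula: d_c = 0.141 * sqrt(Q * R)
Compute Q * R = 2 * 24.4 = 48.8
Compute sqrt(48.8) = 6.9857
d_c = 0.141 * 6.9857 = 0.985

0.985 m


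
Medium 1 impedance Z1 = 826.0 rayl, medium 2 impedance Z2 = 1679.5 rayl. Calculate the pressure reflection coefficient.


Given values:
  Z1 = 826.0 rayl, Z2 = 1679.5 rayl
Formula: R = (Z2 - Z1) / (Z2 + Z1)
Numerator: Z2 - Z1 = 1679.5 - 826.0 = 853.5
Denominator: Z2 + Z1 = 1679.5 + 826.0 = 2505.5
R = 853.5 / 2505.5 = 0.3407

0.3407


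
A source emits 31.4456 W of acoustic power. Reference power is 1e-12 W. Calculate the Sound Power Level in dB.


Given values:
  W = 31.4456 W
  W_ref = 1e-12 W
Formula: SWL = 10 * log10(W / W_ref)
Compute ratio: W / W_ref = 31445600000000
Compute log10: log10(31445600000000) = 13.49756
Multiply: SWL = 10 * 13.49756 = 134.98

134.98 dB


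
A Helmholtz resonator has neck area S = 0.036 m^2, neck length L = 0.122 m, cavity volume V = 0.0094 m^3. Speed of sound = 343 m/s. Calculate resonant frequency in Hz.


Given values:
  S = 0.036 m^2, L = 0.122 m, V = 0.0094 m^3, c = 343 m/s
Formula: f = (c / (2*pi)) * sqrt(S / (V * L))
Compute V * L = 0.0094 * 0.122 = 0.0011468
Compute S / (V * L) = 0.036 / 0.0011468 = 31.3917
Compute sqrt(31.3917) = 5.60283
Compute c / (2*pi) = 343 / 6.283185 = 54.590148
f = 54.590148 * 5.60283 = 305.86

305.86 Hz
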